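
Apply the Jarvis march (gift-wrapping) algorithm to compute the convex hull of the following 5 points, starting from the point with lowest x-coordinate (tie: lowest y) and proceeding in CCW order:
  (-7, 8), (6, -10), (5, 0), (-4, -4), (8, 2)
Hull (CCW) = [(-7, 8), (-4, -4), (6, -10), (8, 2)]

Jarvis march: at each step, from the current hull vertex p, select the next vertex q as the point such that every other point lies strictly to the left of (or on) the directed line p → q. (Equivalently: for every other point r, the cross product (q − p) × (r − p) ≥ 0.)
Starting point (lowest x, tie lowest y): (-7, 8). Wrap until returning to start. Resulting hull: (-7, 8), (-4, -4), (6, -10), (8, 2).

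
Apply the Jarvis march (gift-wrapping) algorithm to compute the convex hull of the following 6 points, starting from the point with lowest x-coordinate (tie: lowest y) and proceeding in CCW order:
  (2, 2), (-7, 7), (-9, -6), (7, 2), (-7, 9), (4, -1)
Hull (CCW) = [(-9, -6), (4, -1), (7, 2), (-7, 9)]

Jarvis march: at each step, from the current hull vertex p, select the next vertex q as the point such that every other point lies strictly to the left of (or on) the directed line p → q. (Equivalently: for every other point r, the cross product (q − p) × (r − p) ≥ 0.)
Starting point (lowest x, tie lowest y): (-9, -6). Wrap until returning to start. Resulting hull: (-9, -6), (4, -1), (7, 2), (-7, 9).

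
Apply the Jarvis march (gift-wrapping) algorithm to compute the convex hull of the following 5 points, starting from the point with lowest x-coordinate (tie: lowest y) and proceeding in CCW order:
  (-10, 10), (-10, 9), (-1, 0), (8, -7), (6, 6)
Hull (CCW) = [(-10, 9), (-1, 0), (8, -7), (6, 6), (-10, 10)]

Jarvis march: at each step, from the current hull vertex p, select the next vertex q as the point such that every other point lies strictly to the left of (or on) the directed line p → q. (Equivalently: for every other point r, the cross product (q − p) × (r − p) ≥ 0.)
Starting point (lowest x, tie lowest y): (-10, 9). Wrap until returning to start. Resulting hull: (-10, 9), (-1, 0), (8, -7), (6, 6), (-10, 10).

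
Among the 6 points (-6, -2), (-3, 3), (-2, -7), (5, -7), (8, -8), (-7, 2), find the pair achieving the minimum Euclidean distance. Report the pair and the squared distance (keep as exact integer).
Pair = ((5, -7), (8, -8)); squared distance = 10

Compute all C(6, 2) = 15 pairwise squared distances (x_i − x_j)² + (y_i − y_j)². The minimum is 10, attained by the pair ((5, -7), (8, -8)).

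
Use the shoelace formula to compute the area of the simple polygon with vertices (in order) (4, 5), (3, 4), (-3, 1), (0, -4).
Area = 22

Shoelace formula: Area = (1/2) |Σ_i (x_i · y_{i+1} − x_{i+1} · y_i)| (indices mod n). Compute each cross term:
  (4)(4) − (3)(5) = 1
  (3)(1) − (-3)(4) = 15
  (-3)(-4) − (0)(1) = 12
  (0)(5) − (4)(-4) = 16
Sum = 44, so (signed) Area = 44/2 = 22, |Area| = 22.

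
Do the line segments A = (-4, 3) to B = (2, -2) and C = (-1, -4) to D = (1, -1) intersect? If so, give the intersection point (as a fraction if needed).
Yes; intersection at (13/14, -31/28) (t = 23/28 on AB, s = 27/28 on CD)

Parametrize AB as A + t(B − A) = (-4 + 6 t, 3 + -5 t) and CD as C + s(D − C) = (-1 + 2 s, -4 + 3 s). Solve the linear system for (t, s). Determinant = -28 ≠ 0, so a unique intersection of the containing lines exists. Solution: t = 23/28, s = 27/28 — both in [0, 1], so the segments cross. Intersection point: (13/14, -31/28).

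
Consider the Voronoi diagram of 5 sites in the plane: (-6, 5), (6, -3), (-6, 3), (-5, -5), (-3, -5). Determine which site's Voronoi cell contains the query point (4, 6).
Nearest site = (6, -3)

The Voronoi cell of site s contains exactly those query points closer to s than to any other site. Compute squared distances from q = (4, 6) to each site:
  (6 − 4)² + (-3 − 6)² = 85
  (-6 − 4)² + (5 − 6)² = 101
  (-6 − 4)² + (3 − 6)² = 109
  (-3 − 4)² + (-5 − 6)² = 170
  (-5 − 4)² + (-5 − 6)² = 202
Minimum is attained by (6, -3), so q lies in its Voronoi cell.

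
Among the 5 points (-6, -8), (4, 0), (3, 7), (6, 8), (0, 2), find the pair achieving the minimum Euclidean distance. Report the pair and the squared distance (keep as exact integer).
Pair = ((3, 7), (6, 8)); squared distance = 10

Compute all C(5, 2) = 10 pairwise squared distances (x_i − x_j)² + (y_i − y_j)². The minimum is 10, attained by the pair ((3, 7), (6, 8)).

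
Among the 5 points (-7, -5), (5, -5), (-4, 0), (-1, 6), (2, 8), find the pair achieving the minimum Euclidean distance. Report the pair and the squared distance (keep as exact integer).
Pair = ((-1, 6), (2, 8)); squared distance = 13

Compute all C(5, 2) = 10 pairwise squared distances (x_i − x_j)² + (y_i − y_j)². The minimum is 13, attained by the pair ((-1, 6), (2, 8)).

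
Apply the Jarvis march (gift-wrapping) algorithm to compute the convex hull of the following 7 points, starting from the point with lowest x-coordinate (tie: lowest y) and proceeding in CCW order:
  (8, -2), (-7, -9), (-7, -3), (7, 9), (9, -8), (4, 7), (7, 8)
Hull (CCW) = [(-7, -9), (9, -8), (7, 9), (4, 7), (-7, -3)]

Jarvis march: at each step, from the current hull vertex p, select the next vertex q as the point such that every other point lies strictly to the left of (or on) the directed line p → q. (Equivalently: for every other point r, the cross product (q − p) × (r − p) ≥ 0.)
Starting point (lowest x, tie lowest y): (-7, -9). Wrap until returning to start. Resulting hull: (-7, -9), (9, -8), (7, 9), (4, 7), (-7, -3).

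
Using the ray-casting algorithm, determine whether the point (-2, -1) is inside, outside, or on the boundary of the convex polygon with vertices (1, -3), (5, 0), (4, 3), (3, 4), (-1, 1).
The point (-2, -1) lies strictly outside the polygon

Cast a horizontal ray to the right from the query point and count how many polygon edges it crosses (each edge strictly once or zero times, handled with the usual half-open convention). 
Parity of crossings → even ⇒ outside.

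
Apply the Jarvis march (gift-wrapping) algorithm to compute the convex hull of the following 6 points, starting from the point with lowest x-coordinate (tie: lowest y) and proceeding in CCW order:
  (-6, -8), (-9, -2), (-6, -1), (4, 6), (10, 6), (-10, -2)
Hull (CCW) = [(-10, -2), (-6, -8), (10, 6), (4, 6)]

Jarvis march: at each step, from the current hull vertex p, select the next vertex q as the point such that every other point lies strictly to the left of (or on) the directed line p → q. (Equivalently: for every other point r, the cross product (q − p) × (r − p) ≥ 0.)
Starting point (lowest x, tie lowest y): (-10, -2). Wrap until returning to start. Resulting hull: (-10, -2), (-6, -8), (10, 6), (4, 6).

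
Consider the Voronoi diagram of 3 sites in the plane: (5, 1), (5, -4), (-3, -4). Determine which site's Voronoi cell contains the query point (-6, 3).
Nearest site = (-3, -4)

The Voronoi cell of site s contains exactly those query points closer to s than to any other site. Compute squared distances from q = (-6, 3) to each site:
  (-3 − -6)² + (-4 − 3)² = 58
  (5 − -6)² + (1 − 3)² = 125
  (5 − -6)² + (-4 − 3)² = 170
Minimum is attained by (-3, -4), so q lies in its Voronoi cell.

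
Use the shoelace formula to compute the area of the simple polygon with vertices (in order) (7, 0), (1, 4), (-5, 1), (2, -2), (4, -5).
Area = 45

Shoelace formula: Area = (1/2) |Σ_i (x_i · y_{i+1} − x_{i+1} · y_i)| (indices mod n). Compute each cross term:
  (7)(4) − (1)(0) = 28
  (1)(1) − (-5)(4) = 21
  (-5)(-2) − (2)(1) = 8
  (2)(-5) − (4)(-2) = -2
  (4)(0) − (7)(-5) = 35
Sum = 90, so (signed) Area = 90/2 = 45, |Area| = 45.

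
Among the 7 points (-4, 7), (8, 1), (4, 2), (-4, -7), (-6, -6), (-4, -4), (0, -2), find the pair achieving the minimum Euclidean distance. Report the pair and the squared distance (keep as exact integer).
Pair = ((-4, -7), (-6, -6)); squared distance = 5

Compute all C(7, 2) = 21 pairwise squared distances (x_i − x_j)² + (y_i − y_j)². The minimum is 5, attained by the pair ((-4, -7), (-6, -6)).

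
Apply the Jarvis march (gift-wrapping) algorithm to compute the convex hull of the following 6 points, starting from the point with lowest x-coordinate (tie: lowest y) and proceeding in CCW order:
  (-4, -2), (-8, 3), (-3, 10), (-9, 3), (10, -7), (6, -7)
Hull (CCW) = [(-9, 3), (-4, -2), (6, -7), (10, -7), (-3, 10)]

Jarvis march: at each step, from the current hull vertex p, select the next vertex q as the point such that every other point lies strictly to the left of (or on) the directed line p → q. (Equivalently: for every other point r, the cross product (q − p) × (r − p) ≥ 0.)
Starting point (lowest x, tie lowest y): (-9, 3). Wrap until returning to start. Resulting hull: (-9, 3), (-4, -2), (6, -7), (10, -7), (-3, 10).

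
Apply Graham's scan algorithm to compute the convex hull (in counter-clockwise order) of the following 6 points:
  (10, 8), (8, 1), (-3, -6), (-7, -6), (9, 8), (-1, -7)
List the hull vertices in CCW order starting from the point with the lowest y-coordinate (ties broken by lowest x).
Hull (CCW) = [(-1, -7), (8, 1), (10, 8), (9, 8), (-7, -6)]

Graham scan procedure:
  1. Find the pivot p₀ = point with lowest y (tie → lowest x): (-1, -7).
  2. Sort the remaining points by polar angle around p₀.
  3. Walk through sorted points, maintaining a stack; pop the top while the last three entries make a non-left turn (cross product ≤ 0).
  4. Final stack is the convex hull in CCW order: (-1, -7), (8, 1), (10, 8), (9, 8), (-7, -6).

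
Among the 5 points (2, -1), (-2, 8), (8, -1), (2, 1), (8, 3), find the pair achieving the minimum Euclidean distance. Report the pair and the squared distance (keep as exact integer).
Pair = ((2, -1), (2, 1)); squared distance = 4

Compute all C(5, 2) = 10 pairwise squared distances (x_i − x_j)² + (y_i − y_j)². The minimum is 4, attained by the pair ((2, -1), (2, 1)).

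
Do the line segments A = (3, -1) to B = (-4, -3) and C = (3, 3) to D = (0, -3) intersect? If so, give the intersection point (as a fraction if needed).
Yes; intersection at (2/3, -5/3) (t = 1/3 on AB, s = 7/9 on CD)

Parametrize AB as A + t(B − A) = (3 + -7 t, -1 + -2 t) and CD as C + s(D − C) = (3 + -3 s, 3 + -6 s). Solve the linear system for (t, s). Determinant = -36 ≠ 0, so a unique intersection of the containing lines exists. Solution: t = 1/3, s = 7/9 — both in [0, 1], so the segments cross. Intersection point: (2/3, -5/3).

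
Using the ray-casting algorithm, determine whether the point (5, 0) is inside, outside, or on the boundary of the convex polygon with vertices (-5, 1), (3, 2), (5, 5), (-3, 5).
The point (5, 0) lies strictly outside the polygon

Cast a horizontal ray to the right from the query point and count how many polygon edges it crosses (each edge strictly once or zero times, handled with the usual half-open convention). 
Parity of crossings → even ⇒ outside.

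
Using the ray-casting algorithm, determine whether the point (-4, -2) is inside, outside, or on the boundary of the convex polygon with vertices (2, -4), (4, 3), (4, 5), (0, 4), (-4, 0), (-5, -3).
The point (-4, -2) lies strictly inside the polygon

Cast a horizontal ray to the right from the query point and count how many polygon edges it crosses (each edge strictly once or zero times, handled with the usual half-open convention). 
Parity of crossings → odd ⇒ inside.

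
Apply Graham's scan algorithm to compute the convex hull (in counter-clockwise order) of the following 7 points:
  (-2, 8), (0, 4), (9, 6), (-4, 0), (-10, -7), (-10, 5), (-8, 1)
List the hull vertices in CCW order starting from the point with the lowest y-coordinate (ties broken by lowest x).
Hull (CCW) = [(-10, -7), (9, 6), (-2, 8), (-10, 5)]

Graham scan procedure:
  1. Find the pivot p₀ = point with lowest y (tie → lowest x): (-10, -7).
  2. Sort the remaining points by polar angle around p₀.
  3. Walk through sorted points, maintaining a stack; pop the top while the last three entries make a non-left turn (cross product ≤ 0).
  4. Final stack is the convex hull in CCW order: (-10, -7), (9, 6), (-2, 8), (-10, 5).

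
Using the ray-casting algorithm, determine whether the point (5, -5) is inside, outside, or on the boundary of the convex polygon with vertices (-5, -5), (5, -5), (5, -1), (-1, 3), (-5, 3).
The point (5, -5) lies on the polygon boundary

Boundary check: the query satisfies the collinearity and bounding-box conditions for some polygon edge, so it lies exactly on the boundary.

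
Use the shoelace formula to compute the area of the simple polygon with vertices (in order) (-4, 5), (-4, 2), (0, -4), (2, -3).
Area = 17

Shoelace formula: Area = (1/2) |Σ_i (x_i · y_{i+1} − x_{i+1} · y_i)| (indices mod n). Compute each cross term:
  (-4)(2) − (-4)(5) = 12
  (-4)(-4) − (0)(2) = 16
  (0)(-3) − (2)(-4) = 8
  (2)(5) − (-4)(-3) = -2
Sum = 34, so (signed) Area = 34/2 = 17, |Area| = 17.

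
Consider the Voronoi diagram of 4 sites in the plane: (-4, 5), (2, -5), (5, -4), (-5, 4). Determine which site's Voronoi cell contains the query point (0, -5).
Nearest site = (2, -5)

The Voronoi cell of site s contains exactly those query points closer to s than to any other site. Compute squared distances from q = (0, -5) to each site:
  (2 − 0)² + (-5 − -5)² = 4
  (5 − 0)² + (-4 − -5)² = 26
  (-5 − 0)² + (4 − -5)² = 106
  (-4 − 0)² + (5 − -5)² = 116
Minimum is attained by (2, -5), so q lies in its Voronoi cell.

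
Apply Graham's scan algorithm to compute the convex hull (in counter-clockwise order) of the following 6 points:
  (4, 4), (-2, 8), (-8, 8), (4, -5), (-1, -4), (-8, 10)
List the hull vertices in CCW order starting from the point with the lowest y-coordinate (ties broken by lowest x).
Hull (CCW) = [(4, -5), (4, 4), (-2, 8), (-8, 10), (-8, 8), (-1, -4)]

Graham scan procedure:
  1. Find the pivot p₀ = point with lowest y (tie → lowest x): (4, -5).
  2. Sort the remaining points by polar angle around p₀.
  3. Walk through sorted points, maintaining a stack; pop the top while the last three entries make a non-left turn (cross product ≤ 0).
  4. Final stack is the convex hull in CCW order: (4, -5), (4, 4), (-2, 8), (-8, 10), (-8, 8), (-1, -4).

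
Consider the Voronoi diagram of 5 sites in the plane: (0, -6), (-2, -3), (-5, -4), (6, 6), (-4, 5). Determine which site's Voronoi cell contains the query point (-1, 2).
Nearest site = (-4, 5)

The Voronoi cell of site s contains exactly those query points closer to s than to any other site. Compute squared distances from q = (-1, 2) to each site:
  (-4 − -1)² + (5 − 2)² = 18
  (-2 − -1)² + (-3 − 2)² = 26
  (-5 − -1)² + (-4 − 2)² = 52
  (0 − -1)² + (-6 − 2)² = 65
  (6 − -1)² + (6 − 2)² = 65
Minimum is attained by (-4, 5), so q lies in its Voronoi cell.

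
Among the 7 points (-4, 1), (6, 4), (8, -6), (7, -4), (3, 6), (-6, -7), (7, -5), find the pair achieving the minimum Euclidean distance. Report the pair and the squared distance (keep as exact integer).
Pair = ((7, -4), (7, -5)); squared distance = 1

Compute all C(7, 2) = 21 pairwise squared distances (x_i − x_j)² + (y_i − y_j)². The minimum is 1, attained by the pair ((7, -4), (7, -5)).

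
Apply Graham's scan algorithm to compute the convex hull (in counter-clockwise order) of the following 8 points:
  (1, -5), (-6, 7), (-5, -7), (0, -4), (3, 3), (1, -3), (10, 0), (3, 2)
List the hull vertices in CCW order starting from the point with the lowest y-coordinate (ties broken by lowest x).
Hull (CCW) = [(-5, -7), (1, -5), (10, 0), (-6, 7)]

Graham scan procedure:
  1. Find the pivot p₀ = point with lowest y (tie → lowest x): (-5, -7).
  2. Sort the remaining points by polar angle around p₀.
  3. Walk through sorted points, maintaining a stack; pop the top while the last three entries make a non-left turn (cross product ≤ 0).
  4. Final stack is the convex hull in CCW order: (-5, -7), (1, -5), (10, 0), (-6, 7).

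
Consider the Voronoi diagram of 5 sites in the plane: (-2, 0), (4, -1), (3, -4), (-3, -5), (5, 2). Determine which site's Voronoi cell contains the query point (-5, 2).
Nearest site = (-2, 0)

The Voronoi cell of site s contains exactly those query points closer to s than to any other site. Compute squared distances from q = (-5, 2) to each site:
  (-2 − -5)² + (0 − 2)² = 13
  (-3 − -5)² + (-5 − 2)² = 53
  (4 − -5)² + (-1 − 2)² = 90
  (3 − -5)² + (-4 − 2)² = 100
  (5 − -5)² + (2 − 2)² = 100
Minimum is attained by (-2, 0), so q lies in its Voronoi cell.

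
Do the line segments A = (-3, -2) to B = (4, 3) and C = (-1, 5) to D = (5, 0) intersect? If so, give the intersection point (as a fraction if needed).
Yes; intersection at (13/5, 2) (t = 4/5 on AB, s = 3/5 on CD)

Parametrize AB as A + t(B − A) = (-3 + 7 t, -2 + 5 t) and CD as C + s(D − C) = (-1 + 6 s, 5 + -5 s). Solve the linear system for (t, s). Determinant = 65 ≠ 0, so a unique intersection of the containing lines exists. Solution: t = 4/5, s = 3/5 — both in [0, 1], so the segments cross. Intersection point: (13/5, 2).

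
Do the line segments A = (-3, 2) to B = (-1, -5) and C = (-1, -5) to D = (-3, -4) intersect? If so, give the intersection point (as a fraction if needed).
Yes; intersection at (-1, -5) (t = 1 on AB, s = 0 on CD)

Parametrize AB as A + t(B − A) = (-3 + 2 t, 2 + -7 t) and CD as C + s(D − C) = (-1 + -2 s, -5 + 1 s). Solve the linear system for (t, s). Determinant = 12 ≠ 0, so a unique intersection of the containing lines exists. Solution: t = 1, s = 0 — both in [0, 1], so the segments cross. Intersection point: (-1, -5).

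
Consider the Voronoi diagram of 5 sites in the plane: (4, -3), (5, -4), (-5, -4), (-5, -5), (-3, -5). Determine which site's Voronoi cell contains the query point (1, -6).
Nearest site = (-3, -5)

The Voronoi cell of site s contains exactly those query points closer to s than to any other site. Compute squared distances from q = (1, -6) to each site:
  (-3 − 1)² + (-5 − -6)² = 17
  (4 − 1)² + (-3 − -6)² = 18
  (5 − 1)² + (-4 − -6)² = 20
  (-5 − 1)² + (-5 − -6)² = 37
  (-5 − 1)² + (-4 − -6)² = 40
Minimum is attained by (-3, -5), so q lies in its Voronoi cell.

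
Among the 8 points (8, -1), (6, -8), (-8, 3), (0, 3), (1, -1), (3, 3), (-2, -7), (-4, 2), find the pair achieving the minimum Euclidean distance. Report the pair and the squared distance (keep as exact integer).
Pair = ((0, 3), (3, 3)); squared distance = 9

Compute all C(8, 2) = 28 pairwise squared distances (x_i − x_j)² + (y_i − y_j)². The minimum is 9, attained by the pair ((0, 3), (3, 3)).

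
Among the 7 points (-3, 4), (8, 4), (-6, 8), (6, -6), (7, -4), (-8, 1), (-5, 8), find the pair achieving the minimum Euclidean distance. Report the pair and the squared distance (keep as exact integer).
Pair = ((-6, 8), (-5, 8)); squared distance = 1

Compute all C(7, 2) = 21 pairwise squared distances (x_i − x_j)² + (y_i − y_j)². The minimum is 1, attained by the pair ((-6, 8), (-5, 8)).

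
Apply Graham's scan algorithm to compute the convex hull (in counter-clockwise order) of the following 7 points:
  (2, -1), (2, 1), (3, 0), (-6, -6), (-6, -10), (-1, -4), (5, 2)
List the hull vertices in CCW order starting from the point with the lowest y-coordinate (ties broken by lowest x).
Hull (CCW) = [(-6, -10), (5, 2), (2, 1), (-6, -6)]

Graham scan procedure:
  1. Find the pivot p₀ = point with lowest y (tie → lowest x): (-6, -10).
  2. Sort the remaining points by polar angle around p₀.
  3. Walk through sorted points, maintaining a stack; pop the top while the last three entries make a non-left turn (cross product ≤ 0).
  4. Final stack is the convex hull in CCW order: (-6, -10), (5, 2), (2, 1), (-6, -6).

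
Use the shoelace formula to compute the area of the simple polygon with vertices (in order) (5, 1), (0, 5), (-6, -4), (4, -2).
Area = 97/2

Shoelace formula: Area = (1/2) |Σ_i (x_i · y_{i+1} − x_{i+1} · y_i)| (indices mod n). Compute each cross term:
  (5)(5) − (0)(1) = 25
  (0)(-4) − (-6)(5) = 30
  (-6)(-2) − (4)(-4) = 28
  (4)(1) − (5)(-2) = 14
Sum = 97, so (signed) Area = 97/2 = 97/2, |Area| = 97/2.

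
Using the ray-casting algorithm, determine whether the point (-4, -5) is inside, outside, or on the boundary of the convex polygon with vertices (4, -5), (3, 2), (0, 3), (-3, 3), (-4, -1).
The point (-4, -5) lies strictly outside the polygon

Cast a horizontal ray to the right from the query point and count how many polygon edges it crosses (each edge strictly once or zero times, handled with the usual half-open convention). 
Parity of crossings → even ⇒ outside.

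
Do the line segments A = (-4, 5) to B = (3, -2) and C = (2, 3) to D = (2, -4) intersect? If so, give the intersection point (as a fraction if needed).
Yes; intersection at (2, -1) (t = 6/7 on AB, s = 4/7 on CD)

Parametrize AB as A + t(B − A) = (-4 + 7 t, 5 + -7 t) and CD as C + s(D − C) = (2 + 0 s, 3 + -7 s). Solve the linear system for (t, s). Determinant = 49 ≠ 0, so a unique intersection of the containing lines exists. Solution: t = 6/7, s = 4/7 — both in [0, 1], so the segments cross. Intersection point: (2, -1).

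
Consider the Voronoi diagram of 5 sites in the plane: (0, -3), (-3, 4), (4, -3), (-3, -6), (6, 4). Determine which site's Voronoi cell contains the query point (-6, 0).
Nearest site = (-3, 4)

The Voronoi cell of site s contains exactly those query points closer to s than to any other site. Compute squared distances from q = (-6, 0) to each site:
  (-3 − -6)² + (4 − 0)² = 25
  (-3 − -6)² + (-6 − 0)² = 45
  (0 − -6)² + (-3 − 0)² = 45
  (4 − -6)² + (-3 − 0)² = 109
  (6 − -6)² + (4 − 0)² = 160
Minimum is attained by (-3, 4), so q lies in its Voronoi cell.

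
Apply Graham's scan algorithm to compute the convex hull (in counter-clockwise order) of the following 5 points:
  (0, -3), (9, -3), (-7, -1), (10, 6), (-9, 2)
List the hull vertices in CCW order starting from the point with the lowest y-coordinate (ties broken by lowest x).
Hull (CCW) = [(0, -3), (9, -3), (10, 6), (-9, 2), (-7, -1)]

Graham scan procedure:
  1. Find the pivot p₀ = point with lowest y (tie → lowest x): (0, -3).
  2. Sort the remaining points by polar angle around p₀.
  3. Walk through sorted points, maintaining a stack; pop the top while the last three entries make a non-left turn (cross product ≤ 0).
  4. Final stack is the convex hull in CCW order: (0, -3), (9, -3), (10, 6), (-9, 2), (-7, -1).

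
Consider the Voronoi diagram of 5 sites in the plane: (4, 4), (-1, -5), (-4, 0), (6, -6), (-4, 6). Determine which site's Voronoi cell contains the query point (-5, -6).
Nearest site = (-1, -5)

The Voronoi cell of site s contains exactly those query points closer to s than to any other site. Compute squared distances from q = (-5, -6) to each site:
  (-1 − -5)² + (-5 − -6)² = 17
  (-4 − -5)² + (0 − -6)² = 37
  (6 − -5)² + (-6 − -6)² = 121
  (-4 − -5)² + (6 − -6)² = 145
  (4 − -5)² + (4 − -6)² = 181
Minimum is attained by (-1, -5), so q lies in its Voronoi cell.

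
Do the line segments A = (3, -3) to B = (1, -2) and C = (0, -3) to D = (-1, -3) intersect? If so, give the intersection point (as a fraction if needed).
No (intersection of containing lines falls outside at least one segment)

Parametrize and solve: t = 0, s = -3. At least one of these is outside [0, 1], so the segments do not intersect.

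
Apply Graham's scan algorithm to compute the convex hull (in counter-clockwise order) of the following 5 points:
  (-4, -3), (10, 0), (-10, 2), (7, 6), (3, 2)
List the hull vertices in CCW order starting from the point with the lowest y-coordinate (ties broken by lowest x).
Hull (CCW) = [(-4, -3), (10, 0), (7, 6), (-10, 2)]

Graham scan procedure:
  1. Find the pivot p₀ = point with lowest y (tie → lowest x): (-4, -3).
  2. Sort the remaining points by polar angle around p₀.
  3. Walk through sorted points, maintaining a stack; pop the top while the last three entries make a non-left turn (cross product ≤ 0).
  4. Final stack is the convex hull in CCW order: (-4, -3), (10, 0), (7, 6), (-10, 2).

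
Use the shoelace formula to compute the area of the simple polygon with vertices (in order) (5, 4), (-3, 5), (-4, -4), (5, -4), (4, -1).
Area = 137/2

Shoelace formula: Area = (1/2) |Σ_i (x_i · y_{i+1} − x_{i+1} · y_i)| (indices mod n). Compute each cross term:
  (5)(5) − (-3)(4) = 37
  (-3)(-4) − (-4)(5) = 32
  (-4)(-4) − (5)(-4) = 36
  (5)(-1) − (4)(-4) = 11
  (4)(4) − (5)(-1) = 21
Sum = 137, so (signed) Area = 137/2 = 137/2, |Area| = 137/2.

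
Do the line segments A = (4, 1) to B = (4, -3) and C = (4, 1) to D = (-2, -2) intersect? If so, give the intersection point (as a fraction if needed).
Yes; intersection at (4, 1) (t = 0 on AB, s = 0 on CD)

Parametrize AB as A + t(B − A) = (4 + 0 t, 1 + -4 t) and CD as C + s(D − C) = (4 + -6 s, 1 + -3 s). Solve the linear system for (t, s). Determinant = 24 ≠ 0, so a unique intersection of the containing lines exists. Solution: t = 0, s = 0 — both in [0, 1], so the segments cross. Intersection point: (4, 1).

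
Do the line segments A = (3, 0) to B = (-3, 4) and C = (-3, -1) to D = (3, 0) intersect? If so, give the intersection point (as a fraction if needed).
Yes; intersection at (3, 0) (t = 0 on AB, s = 1 on CD)

Parametrize AB as A + t(B − A) = (3 + -6 t, 0 + 4 t) and CD as C + s(D − C) = (-3 + 6 s, -1 + 1 s). Solve the linear system for (t, s). Determinant = 30 ≠ 0, so a unique intersection of the containing lines exists. Solution: t = 0, s = 1 — both in [0, 1], so the segments cross. Intersection point: (3, 0).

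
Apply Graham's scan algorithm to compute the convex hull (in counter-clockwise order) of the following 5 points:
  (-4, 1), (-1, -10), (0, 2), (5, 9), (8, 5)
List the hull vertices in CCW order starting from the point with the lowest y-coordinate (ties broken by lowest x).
Hull (CCW) = [(-1, -10), (8, 5), (5, 9), (-4, 1)]

Graham scan procedure:
  1. Find the pivot p₀ = point with lowest y (tie → lowest x): (-1, -10).
  2. Sort the remaining points by polar angle around p₀.
  3. Walk through sorted points, maintaining a stack; pop the top while the last three entries make a non-left turn (cross product ≤ 0).
  4. Final stack is the convex hull in CCW order: (-1, -10), (8, 5), (5, 9), (-4, 1).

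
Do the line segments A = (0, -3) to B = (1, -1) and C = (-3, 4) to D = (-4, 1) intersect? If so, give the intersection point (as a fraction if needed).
No (intersection of containing lines falls outside at least one segment)

Parametrize and solve: t = -16, s = 13. At least one of these is outside [0, 1], so the segments do not intersect.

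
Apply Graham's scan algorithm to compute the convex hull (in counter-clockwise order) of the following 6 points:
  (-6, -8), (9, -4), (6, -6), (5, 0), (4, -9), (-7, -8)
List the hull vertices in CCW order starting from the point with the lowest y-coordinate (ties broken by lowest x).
Hull (CCW) = [(4, -9), (9, -4), (5, 0), (-7, -8)]

Graham scan procedure:
  1. Find the pivot p₀ = point with lowest y (tie → lowest x): (4, -9).
  2. Sort the remaining points by polar angle around p₀.
  3. Walk through sorted points, maintaining a stack; pop the top while the last three entries make a non-left turn (cross product ≤ 0).
  4. Final stack is the convex hull in CCW order: (4, -9), (9, -4), (5, 0), (-7, -8).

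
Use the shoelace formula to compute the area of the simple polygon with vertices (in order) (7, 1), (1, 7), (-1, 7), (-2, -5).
Area = 57

Shoelace formula: Area = (1/2) |Σ_i (x_i · y_{i+1} − x_{i+1} · y_i)| (indices mod n). Compute each cross term:
  (7)(7) − (1)(1) = 48
  (1)(7) − (-1)(7) = 14
  (-1)(-5) − (-2)(7) = 19
  (-2)(1) − (7)(-5) = 33
Sum = 114, so (signed) Area = 114/2 = 57, |Area| = 57.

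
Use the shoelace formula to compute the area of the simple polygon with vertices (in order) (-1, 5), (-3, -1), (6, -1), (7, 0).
Area = 67/2

Shoelace formula: Area = (1/2) |Σ_i (x_i · y_{i+1} − x_{i+1} · y_i)| (indices mod n). Compute each cross term:
  (-1)(-1) − (-3)(5) = 16
  (-3)(-1) − (6)(-1) = 9
  (6)(0) − (7)(-1) = 7
  (7)(5) − (-1)(0) = 35
Sum = 67, so (signed) Area = 67/2 = 67/2, |Area| = 67/2.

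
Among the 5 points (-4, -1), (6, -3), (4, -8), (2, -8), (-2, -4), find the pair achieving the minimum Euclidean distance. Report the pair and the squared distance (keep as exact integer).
Pair = ((4, -8), (2, -8)); squared distance = 4

Compute all C(5, 2) = 10 pairwise squared distances (x_i − x_j)² + (y_i − y_j)². The minimum is 4, attained by the pair ((4, -8), (2, -8)).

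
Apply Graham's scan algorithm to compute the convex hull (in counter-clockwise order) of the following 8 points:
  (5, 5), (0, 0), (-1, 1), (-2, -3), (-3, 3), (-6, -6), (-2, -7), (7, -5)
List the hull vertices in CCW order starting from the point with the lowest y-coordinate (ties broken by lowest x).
Hull (CCW) = [(-2, -7), (7, -5), (5, 5), (-3, 3), (-6, -6)]

Graham scan procedure:
  1. Find the pivot p₀ = point with lowest y (tie → lowest x): (-2, -7).
  2. Sort the remaining points by polar angle around p₀.
  3. Walk through sorted points, maintaining a stack; pop the top while the last three entries make a non-left turn (cross product ≤ 0).
  4. Final stack is the convex hull in CCW order: (-2, -7), (7, -5), (5, 5), (-3, 3), (-6, -6).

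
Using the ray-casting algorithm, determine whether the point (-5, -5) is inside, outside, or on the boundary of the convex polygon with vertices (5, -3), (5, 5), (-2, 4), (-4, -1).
The point (-5, -5) lies strictly outside the polygon

Cast a horizontal ray to the right from the query point and count how many polygon edges it crosses (each edge strictly once or zero times, handled with the usual half-open convention). 
Parity of crossings → even ⇒ outside.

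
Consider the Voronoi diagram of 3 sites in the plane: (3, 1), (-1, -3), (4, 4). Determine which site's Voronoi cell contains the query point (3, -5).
Nearest site = (-1, -3)

The Voronoi cell of site s contains exactly those query points closer to s than to any other site. Compute squared distances from q = (3, -5) to each site:
  (-1 − 3)² + (-3 − -5)² = 20
  (3 − 3)² + (1 − -5)² = 36
  (4 − 3)² + (4 − -5)² = 82
Minimum is attained by (-1, -3), so q lies in its Voronoi cell.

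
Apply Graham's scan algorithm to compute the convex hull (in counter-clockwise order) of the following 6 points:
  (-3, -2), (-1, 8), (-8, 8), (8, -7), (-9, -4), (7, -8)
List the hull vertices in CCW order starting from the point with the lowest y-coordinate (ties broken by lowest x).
Hull (CCW) = [(7, -8), (8, -7), (-1, 8), (-8, 8), (-9, -4)]

Graham scan procedure:
  1. Find the pivot p₀ = point with lowest y (tie → lowest x): (7, -8).
  2. Sort the remaining points by polar angle around p₀.
  3. Walk through sorted points, maintaining a stack; pop the top while the last three entries make a non-left turn (cross product ≤ 0).
  4. Final stack is the convex hull in CCW order: (7, -8), (8, -7), (-1, 8), (-8, 8), (-9, -4).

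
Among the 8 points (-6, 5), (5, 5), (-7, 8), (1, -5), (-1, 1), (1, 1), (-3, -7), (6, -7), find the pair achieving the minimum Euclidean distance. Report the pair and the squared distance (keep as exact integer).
Pair = ((-1, 1), (1, 1)); squared distance = 4

Compute all C(8, 2) = 28 pairwise squared distances (x_i − x_j)² + (y_i − y_j)². The minimum is 4, attained by the pair ((-1, 1), (1, 1)).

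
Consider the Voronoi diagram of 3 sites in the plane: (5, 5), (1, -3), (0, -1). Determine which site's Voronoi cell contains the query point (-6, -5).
Nearest site = (0, -1)

The Voronoi cell of site s contains exactly those query points closer to s than to any other site. Compute squared distances from q = (-6, -5) to each site:
  (0 − -6)² + (-1 − -5)² = 52
  (1 − -6)² + (-3 − -5)² = 53
  (5 − -6)² + (5 − -5)² = 221
Minimum is attained by (0, -1), so q lies in its Voronoi cell.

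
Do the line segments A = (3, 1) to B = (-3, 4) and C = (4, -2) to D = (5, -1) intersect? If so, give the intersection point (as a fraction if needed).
No (intersection of containing lines falls outside at least one segment)

Parametrize and solve: t = -4/9, s = 5/3. At least one of these is outside [0, 1], so the segments do not intersect.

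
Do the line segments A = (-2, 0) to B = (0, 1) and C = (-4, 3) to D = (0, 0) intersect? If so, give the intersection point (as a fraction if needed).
Yes; intersection at (-4/5, 3/5) (t = 3/5 on AB, s = 4/5 on CD)

Parametrize AB as A + t(B − A) = (-2 + 2 t, 0 + 1 t) and CD as C + s(D − C) = (-4 + 4 s, 3 + -3 s). Solve the linear system for (t, s). Determinant = 10 ≠ 0, so a unique intersection of the containing lines exists. Solution: t = 3/5, s = 4/5 — both in [0, 1], so the segments cross. Intersection point: (-4/5, 3/5).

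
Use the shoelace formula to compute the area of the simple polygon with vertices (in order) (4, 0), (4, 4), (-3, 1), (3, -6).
Area = 71/2

Shoelace formula: Area = (1/2) |Σ_i (x_i · y_{i+1} − x_{i+1} · y_i)| (indices mod n). Compute each cross term:
  (4)(4) − (4)(0) = 16
  (4)(1) − (-3)(4) = 16
  (-3)(-6) − (3)(1) = 15
  (3)(0) − (4)(-6) = 24
Sum = 71, so (signed) Area = 71/2 = 71/2, |Area| = 71/2.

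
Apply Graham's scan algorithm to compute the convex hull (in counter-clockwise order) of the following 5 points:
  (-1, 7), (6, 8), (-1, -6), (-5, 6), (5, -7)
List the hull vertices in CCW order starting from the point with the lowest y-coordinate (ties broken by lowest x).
Hull (CCW) = [(5, -7), (6, 8), (-1, 7), (-5, 6), (-1, -6)]

Graham scan procedure:
  1. Find the pivot p₀ = point with lowest y (tie → lowest x): (5, -7).
  2. Sort the remaining points by polar angle around p₀.
  3. Walk through sorted points, maintaining a stack; pop the top while the last three entries make a non-left turn (cross product ≤ 0).
  4. Final stack is the convex hull in CCW order: (5, -7), (6, 8), (-1, 7), (-5, 6), (-1, -6).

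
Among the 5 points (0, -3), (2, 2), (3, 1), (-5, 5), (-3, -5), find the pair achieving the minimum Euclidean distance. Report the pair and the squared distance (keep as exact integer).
Pair = ((2, 2), (3, 1)); squared distance = 2

Compute all C(5, 2) = 10 pairwise squared distances (x_i − x_j)² + (y_i − y_j)². The minimum is 2, attained by the pair ((2, 2), (3, 1)).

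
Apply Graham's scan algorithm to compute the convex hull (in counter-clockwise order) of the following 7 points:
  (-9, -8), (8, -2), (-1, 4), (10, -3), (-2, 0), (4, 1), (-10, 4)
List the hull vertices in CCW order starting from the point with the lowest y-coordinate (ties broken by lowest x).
Hull (CCW) = [(-9, -8), (10, -3), (4, 1), (-1, 4), (-10, 4)]

Graham scan procedure:
  1. Find the pivot p₀ = point with lowest y (tie → lowest x): (-9, -8).
  2. Sort the remaining points by polar angle around p₀.
  3. Walk through sorted points, maintaining a stack; pop the top while the last three entries make a non-left turn (cross product ≤ 0).
  4. Final stack is the convex hull in CCW order: (-9, -8), (10, -3), (4, 1), (-1, 4), (-10, 4).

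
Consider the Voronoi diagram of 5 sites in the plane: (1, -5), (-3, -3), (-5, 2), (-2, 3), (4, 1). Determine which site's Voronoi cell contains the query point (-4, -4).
Nearest site = (-3, -3)

The Voronoi cell of site s contains exactly those query points closer to s than to any other site. Compute squared distances from q = (-4, -4) to each site:
  (-3 − -4)² + (-3 − -4)² = 2
  (1 − -4)² + (-5 − -4)² = 26
  (-5 − -4)² + (2 − -4)² = 37
  (-2 − -4)² + (3 − -4)² = 53
  (4 − -4)² + (1 − -4)² = 89
Minimum is attained by (-3, -3), so q lies in its Voronoi cell.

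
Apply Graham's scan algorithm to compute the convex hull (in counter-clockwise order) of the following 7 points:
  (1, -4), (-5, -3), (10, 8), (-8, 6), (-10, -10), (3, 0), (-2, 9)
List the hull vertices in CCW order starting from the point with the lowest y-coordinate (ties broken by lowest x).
Hull (CCW) = [(-10, -10), (1, -4), (10, 8), (-2, 9), (-8, 6)]

Graham scan procedure:
  1. Find the pivot p₀ = point with lowest y (tie → lowest x): (-10, -10).
  2. Sort the remaining points by polar angle around p₀.
  3. Walk through sorted points, maintaining a stack; pop the top while the last three entries make a non-left turn (cross product ≤ 0).
  4. Final stack is the convex hull in CCW order: (-10, -10), (1, -4), (10, 8), (-2, 9), (-8, 6).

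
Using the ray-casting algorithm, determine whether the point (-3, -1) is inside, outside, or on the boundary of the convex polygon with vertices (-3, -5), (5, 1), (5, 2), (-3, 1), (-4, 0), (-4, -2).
The point (-3, -1) lies strictly inside the polygon

Cast a horizontal ray to the right from the query point and count how many polygon edges it crosses (each edge strictly once or zero times, handled with the usual half-open convention). 
Parity of crossings → odd ⇒ inside.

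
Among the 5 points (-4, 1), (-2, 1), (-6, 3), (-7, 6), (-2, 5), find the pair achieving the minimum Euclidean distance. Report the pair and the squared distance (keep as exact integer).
Pair = ((-4, 1), (-2, 1)); squared distance = 4

Compute all C(5, 2) = 10 pairwise squared distances (x_i − x_j)² + (y_i − y_j)². The minimum is 4, attained by the pair ((-4, 1), (-2, 1)).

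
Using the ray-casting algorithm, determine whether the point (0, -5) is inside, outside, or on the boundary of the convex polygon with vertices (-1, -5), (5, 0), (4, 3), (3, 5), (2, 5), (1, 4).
The point (0, -5) lies strictly outside the polygon

Cast a horizontal ray to the right from the query point and count how many polygon edges it crosses (each edge strictly once or zero times, handled with the usual half-open convention). 
Parity of crossings → even ⇒ outside.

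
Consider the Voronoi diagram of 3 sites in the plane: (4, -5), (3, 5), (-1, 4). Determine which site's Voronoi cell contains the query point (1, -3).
Nearest site = (4, -5)

The Voronoi cell of site s contains exactly those query points closer to s than to any other site. Compute squared distances from q = (1, -3) to each site:
  (4 − 1)² + (-5 − -3)² = 13
  (-1 − 1)² + (4 − -3)² = 53
  (3 − 1)² + (5 − -3)² = 68
Minimum is attained by (4, -5), so q lies in its Voronoi cell.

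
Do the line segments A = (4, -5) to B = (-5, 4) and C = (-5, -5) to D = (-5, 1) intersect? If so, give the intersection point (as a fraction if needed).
No (intersection of containing lines falls outside at least one segment)

Parametrize and solve: t = 1, s = 3/2. At least one of these is outside [0, 1], so the segments do not intersect.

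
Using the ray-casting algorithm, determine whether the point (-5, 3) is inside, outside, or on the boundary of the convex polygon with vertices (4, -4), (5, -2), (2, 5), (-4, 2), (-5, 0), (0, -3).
The point (-5, 3) lies strictly outside the polygon

Cast a horizontal ray to the right from the query point and count how many polygon edges it crosses (each edge strictly once or zero times, handled with the usual half-open convention). 
Parity of crossings → even ⇒ outside.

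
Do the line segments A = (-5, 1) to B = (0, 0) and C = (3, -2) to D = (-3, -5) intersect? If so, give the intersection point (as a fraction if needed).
No (intersection of containing lines falls outside at least one segment)

Parametrize and solve: t = 2, s = -1/3. At least one of these is outside [0, 1], so the segments do not intersect.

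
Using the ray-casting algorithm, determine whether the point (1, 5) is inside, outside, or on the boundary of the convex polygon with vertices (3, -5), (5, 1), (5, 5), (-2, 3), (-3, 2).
The point (1, 5) lies strictly outside the polygon

Cast a horizontal ray to the right from the query point and count how many polygon edges it crosses (each edge strictly once or zero times, handled with the usual half-open convention). 
Parity of crossings → even ⇒ outside.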